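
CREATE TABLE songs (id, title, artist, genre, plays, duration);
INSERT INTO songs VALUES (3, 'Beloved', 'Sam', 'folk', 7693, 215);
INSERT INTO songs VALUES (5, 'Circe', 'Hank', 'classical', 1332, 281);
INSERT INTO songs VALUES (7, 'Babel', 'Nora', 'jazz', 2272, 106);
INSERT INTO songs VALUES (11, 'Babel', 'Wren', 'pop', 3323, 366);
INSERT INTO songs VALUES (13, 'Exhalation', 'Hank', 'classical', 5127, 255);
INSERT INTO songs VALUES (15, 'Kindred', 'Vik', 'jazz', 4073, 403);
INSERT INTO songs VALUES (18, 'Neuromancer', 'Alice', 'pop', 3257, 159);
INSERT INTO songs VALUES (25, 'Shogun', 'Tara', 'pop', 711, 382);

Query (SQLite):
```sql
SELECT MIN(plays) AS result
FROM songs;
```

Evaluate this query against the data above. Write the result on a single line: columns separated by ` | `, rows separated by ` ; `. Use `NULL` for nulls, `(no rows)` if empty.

All plays values: [7693, 1332, 2272, 3323, 5127, 4073, 3257, 711].
MIN of non-NULL values = 711.

711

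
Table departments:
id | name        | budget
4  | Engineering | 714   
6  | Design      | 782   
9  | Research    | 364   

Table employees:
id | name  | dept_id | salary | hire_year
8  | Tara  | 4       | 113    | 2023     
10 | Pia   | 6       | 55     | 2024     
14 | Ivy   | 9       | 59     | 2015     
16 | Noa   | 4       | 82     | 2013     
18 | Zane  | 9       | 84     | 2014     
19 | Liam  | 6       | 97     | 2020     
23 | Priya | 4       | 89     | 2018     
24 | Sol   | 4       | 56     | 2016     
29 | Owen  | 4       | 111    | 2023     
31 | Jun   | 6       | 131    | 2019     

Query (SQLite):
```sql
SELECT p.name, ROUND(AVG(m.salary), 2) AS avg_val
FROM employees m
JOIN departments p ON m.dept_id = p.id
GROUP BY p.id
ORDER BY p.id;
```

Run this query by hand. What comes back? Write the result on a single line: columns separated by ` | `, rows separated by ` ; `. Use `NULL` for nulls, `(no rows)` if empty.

Engineering | 90.2 ; Design | 94.33 ; Research | 71.5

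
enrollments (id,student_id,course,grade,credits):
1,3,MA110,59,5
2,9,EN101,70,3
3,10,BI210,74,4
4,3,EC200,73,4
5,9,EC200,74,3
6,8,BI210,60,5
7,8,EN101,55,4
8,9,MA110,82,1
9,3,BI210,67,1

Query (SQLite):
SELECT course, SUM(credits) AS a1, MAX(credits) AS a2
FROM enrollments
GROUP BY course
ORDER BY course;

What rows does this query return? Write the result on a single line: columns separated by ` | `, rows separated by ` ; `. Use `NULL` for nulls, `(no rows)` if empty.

BI210 | 10 | 5 ; EC200 | 7 | 4 ; EN101 | 7 | 4 ; MA110 | 6 | 5

Group enrollments by course.
Per group compute: SUM(credits), MAX(credits).
  BI210: ids {3, 6, 9} → SUM(credits)=10, MAX(credits)=5
  EC200: ids {4, 5} → SUM(credits)=7, MAX(credits)=4
  EN101: ids {2, 7} → SUM(credits)=7, MAX(credits)=4
  MA110: ids {1, 8} → SUM(credits)=6, MAX(credits)=5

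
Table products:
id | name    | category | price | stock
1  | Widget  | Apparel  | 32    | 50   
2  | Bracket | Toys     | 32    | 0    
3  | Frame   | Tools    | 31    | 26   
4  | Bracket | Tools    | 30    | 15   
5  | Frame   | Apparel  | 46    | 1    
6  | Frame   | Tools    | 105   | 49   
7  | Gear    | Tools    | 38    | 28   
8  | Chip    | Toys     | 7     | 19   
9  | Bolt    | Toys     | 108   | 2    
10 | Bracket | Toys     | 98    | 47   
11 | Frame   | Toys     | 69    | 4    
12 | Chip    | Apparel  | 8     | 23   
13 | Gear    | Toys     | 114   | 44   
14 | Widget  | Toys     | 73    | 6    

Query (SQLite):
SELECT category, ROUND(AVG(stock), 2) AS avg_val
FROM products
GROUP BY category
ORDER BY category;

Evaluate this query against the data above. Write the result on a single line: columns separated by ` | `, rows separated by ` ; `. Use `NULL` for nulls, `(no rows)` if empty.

Apparel | 24.67 ; Tools | 29.5 ; Toys | 17.43

Partition products by category; compute ROUND(AVG(stock), 2) within each group.
  Apparel: ids {1, 5, 12} → ROUND(AVG(stock), 2)=24.67
  Tools: ids {3, 4, 6, 7} → ROUND(AVG(stock), 2)=29.5
  Toys: ids {2, 8, 9, 10, 11, 13, 14} → ROUND(AVG(stock), 2)=17.43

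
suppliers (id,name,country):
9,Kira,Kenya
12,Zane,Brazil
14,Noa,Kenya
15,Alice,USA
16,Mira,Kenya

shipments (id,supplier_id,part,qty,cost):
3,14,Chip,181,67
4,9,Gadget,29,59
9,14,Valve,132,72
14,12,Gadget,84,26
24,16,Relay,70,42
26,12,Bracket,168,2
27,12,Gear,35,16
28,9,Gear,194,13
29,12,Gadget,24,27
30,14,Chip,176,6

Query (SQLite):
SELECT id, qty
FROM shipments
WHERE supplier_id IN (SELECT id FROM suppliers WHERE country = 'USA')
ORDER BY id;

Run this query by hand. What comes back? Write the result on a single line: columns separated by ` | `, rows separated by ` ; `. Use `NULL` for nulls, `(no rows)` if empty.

Inner query: suppliers.id where country = 'USA'.
Outer: keep shipments rows whose supplier_id is in that set.
Inner query → {15}

(no rows)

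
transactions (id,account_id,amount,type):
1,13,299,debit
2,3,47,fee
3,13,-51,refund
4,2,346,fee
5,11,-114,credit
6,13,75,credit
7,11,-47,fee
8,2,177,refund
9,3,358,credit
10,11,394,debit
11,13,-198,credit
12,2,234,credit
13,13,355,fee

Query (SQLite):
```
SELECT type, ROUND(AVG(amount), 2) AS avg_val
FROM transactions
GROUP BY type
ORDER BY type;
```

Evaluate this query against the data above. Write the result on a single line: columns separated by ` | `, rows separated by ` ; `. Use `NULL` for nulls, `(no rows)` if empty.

credit | 71 ; debit | 346.5 ; fee | 175.25 ; refund | 63

Partition transactions by type; compute ROUND(AVG(amount), 2) within each group.
  credit: ids {5, 6, 9, 11, 12} → ROUND(AVG(amount), 2)=71
  debit: ids {1, 10} → ROUND(AVG(amount), 2)=346.5
  fee: ids {2, 4, 7, 13} → ROUND(AVG(amount), 2)=175.25
  refund: ids {3, 8} → ROUND(AVG(amount), 2)=63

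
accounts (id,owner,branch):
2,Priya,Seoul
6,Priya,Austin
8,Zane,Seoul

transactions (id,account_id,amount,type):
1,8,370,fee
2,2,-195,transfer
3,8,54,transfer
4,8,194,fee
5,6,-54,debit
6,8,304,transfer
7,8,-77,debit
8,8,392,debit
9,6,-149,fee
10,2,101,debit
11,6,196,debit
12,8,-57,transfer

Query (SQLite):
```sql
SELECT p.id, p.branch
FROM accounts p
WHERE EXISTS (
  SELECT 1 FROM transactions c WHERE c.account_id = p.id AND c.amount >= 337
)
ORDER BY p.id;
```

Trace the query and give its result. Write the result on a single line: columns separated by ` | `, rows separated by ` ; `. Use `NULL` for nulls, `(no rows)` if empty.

8 | Seoul

For each accounts row, check whether any transactions with matching account_id has amount >= 337.
Keep rows where that is true.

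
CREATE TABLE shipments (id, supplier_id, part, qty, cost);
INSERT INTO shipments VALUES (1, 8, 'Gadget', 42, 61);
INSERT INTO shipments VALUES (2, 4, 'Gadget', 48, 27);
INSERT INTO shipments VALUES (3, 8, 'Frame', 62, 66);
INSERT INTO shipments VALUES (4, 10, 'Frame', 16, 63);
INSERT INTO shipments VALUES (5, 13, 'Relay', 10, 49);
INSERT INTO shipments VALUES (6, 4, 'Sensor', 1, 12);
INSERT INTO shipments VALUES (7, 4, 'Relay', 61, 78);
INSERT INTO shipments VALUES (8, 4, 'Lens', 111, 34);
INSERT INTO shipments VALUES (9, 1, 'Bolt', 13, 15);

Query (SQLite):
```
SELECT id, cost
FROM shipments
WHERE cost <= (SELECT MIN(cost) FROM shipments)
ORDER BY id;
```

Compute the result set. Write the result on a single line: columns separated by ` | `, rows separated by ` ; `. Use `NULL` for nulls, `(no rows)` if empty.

6 | 12

Scalar subquery: MIN(cost) over all shipments rows = 12.
Keep rows where cost <= that value.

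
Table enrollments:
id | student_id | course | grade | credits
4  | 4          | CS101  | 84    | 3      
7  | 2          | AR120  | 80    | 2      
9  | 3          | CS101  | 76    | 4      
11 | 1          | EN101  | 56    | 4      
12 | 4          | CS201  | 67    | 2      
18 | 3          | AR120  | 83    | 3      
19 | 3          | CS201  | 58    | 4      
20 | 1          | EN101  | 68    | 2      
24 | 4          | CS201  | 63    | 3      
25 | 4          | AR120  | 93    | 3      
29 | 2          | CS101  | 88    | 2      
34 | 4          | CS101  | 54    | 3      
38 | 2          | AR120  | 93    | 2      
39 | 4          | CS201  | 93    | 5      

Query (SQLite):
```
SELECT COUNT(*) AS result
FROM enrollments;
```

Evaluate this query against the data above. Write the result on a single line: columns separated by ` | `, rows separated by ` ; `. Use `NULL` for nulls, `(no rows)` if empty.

14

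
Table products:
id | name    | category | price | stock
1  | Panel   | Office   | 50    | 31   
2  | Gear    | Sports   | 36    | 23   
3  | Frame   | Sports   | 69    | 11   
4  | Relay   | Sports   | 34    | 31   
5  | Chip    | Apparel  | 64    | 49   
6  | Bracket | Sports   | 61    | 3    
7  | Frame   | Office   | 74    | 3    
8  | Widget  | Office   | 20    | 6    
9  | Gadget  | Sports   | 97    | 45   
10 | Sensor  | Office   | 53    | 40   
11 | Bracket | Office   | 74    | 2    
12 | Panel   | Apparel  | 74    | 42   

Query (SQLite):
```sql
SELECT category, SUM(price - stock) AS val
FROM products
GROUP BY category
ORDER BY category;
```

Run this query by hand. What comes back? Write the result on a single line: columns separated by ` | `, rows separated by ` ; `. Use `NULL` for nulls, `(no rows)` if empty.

Apparel | 47 ; Office | 189 ; Sports | 184

For each row compute price - stock.
Group by category; take SUM of the expression per group.
  Apparel: ids {5, 12} → SUM(price - stock)=47
  Office: ids {1, 7, 8, 10, 11} → SUM(price - stock)=189
  Sports: ids {2, 3, 4, 6, 9} → SUM(price - stock)=184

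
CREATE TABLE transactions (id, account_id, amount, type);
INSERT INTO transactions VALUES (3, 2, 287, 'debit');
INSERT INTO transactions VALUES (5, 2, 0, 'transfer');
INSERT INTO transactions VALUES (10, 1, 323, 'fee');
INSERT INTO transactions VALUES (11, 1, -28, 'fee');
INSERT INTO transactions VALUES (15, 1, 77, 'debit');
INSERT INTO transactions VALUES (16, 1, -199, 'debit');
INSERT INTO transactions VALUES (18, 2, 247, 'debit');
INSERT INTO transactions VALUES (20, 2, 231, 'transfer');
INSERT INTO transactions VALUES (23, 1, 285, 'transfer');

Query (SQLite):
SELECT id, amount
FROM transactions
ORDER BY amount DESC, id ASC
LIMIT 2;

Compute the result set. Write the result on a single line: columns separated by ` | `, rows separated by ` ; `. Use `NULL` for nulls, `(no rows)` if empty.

Sort by amount desc, tiebreak id asc: (323, id=10), (287, id=3), (285, id=23), (247, id=18), (231, id=20) …. Take first 2.

10 | 323 ; 3 | 287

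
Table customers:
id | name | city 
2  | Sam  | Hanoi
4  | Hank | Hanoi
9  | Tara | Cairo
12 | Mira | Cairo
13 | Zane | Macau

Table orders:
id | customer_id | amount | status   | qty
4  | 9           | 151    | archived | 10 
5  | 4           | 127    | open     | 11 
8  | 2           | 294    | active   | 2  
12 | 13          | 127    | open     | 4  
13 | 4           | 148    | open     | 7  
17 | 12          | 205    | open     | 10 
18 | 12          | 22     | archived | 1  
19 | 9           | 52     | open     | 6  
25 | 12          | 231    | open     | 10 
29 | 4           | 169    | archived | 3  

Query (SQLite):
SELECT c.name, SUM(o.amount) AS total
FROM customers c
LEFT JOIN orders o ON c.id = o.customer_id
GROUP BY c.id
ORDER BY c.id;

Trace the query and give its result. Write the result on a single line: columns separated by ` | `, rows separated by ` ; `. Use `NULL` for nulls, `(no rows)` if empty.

Sam | 294 ; Hank | 444 ; Tara | 203 ; Mira | 458 ; Zane | 127

LEFT JOIN keeps every customers row; unmatched ones get NULL for orders columns.
Group by customers.id and compute SUM(o.amount). SUM over an all-NULL group is NULL.
  2: ids {8} → SUM(o.amount)=294
  4: ids {5, 13, 29} → SUM(o.amount)=444
  9: ids {4, 19} → SUM(o.amount)=203
  12: ids {17, 18, 25} → SUM(o.amount)=458
  13: ids {12} → SUM(o.amount)=127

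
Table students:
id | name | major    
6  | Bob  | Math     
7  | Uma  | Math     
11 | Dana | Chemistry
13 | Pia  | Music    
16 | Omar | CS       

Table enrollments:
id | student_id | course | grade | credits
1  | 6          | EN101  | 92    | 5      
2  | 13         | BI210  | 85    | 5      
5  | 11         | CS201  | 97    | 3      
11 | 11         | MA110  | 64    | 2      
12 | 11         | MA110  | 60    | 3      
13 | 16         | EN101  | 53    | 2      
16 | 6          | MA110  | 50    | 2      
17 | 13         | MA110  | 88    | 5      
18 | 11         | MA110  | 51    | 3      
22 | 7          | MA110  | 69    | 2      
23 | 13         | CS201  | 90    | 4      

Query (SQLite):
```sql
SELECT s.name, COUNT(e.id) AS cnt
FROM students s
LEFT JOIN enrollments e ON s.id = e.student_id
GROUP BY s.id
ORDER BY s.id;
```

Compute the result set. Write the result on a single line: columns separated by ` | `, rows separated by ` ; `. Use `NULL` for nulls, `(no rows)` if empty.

LEFT JOIN keeps every students row; unmatched ones get NULL for enrollments columns.
Group by students.id and compute COUNT(e.id). COUNT(col) of an all-NULL group is 0.
  6: ids {1, 16} → COUNT(e.id)=2
  7: ids {22} → COUNT(e.id)=1
  11: ids {5, 11, 12, 18} → COUNT(e.id)=4
  13: ids {2, 17, 23} → COUNT(e.id)=3
  16: ids {13} → COUNT(e.id)=1

Bob | 2 ; Uma | 1 ; Dana | 4 ; Pia | 3 ; Omar | 1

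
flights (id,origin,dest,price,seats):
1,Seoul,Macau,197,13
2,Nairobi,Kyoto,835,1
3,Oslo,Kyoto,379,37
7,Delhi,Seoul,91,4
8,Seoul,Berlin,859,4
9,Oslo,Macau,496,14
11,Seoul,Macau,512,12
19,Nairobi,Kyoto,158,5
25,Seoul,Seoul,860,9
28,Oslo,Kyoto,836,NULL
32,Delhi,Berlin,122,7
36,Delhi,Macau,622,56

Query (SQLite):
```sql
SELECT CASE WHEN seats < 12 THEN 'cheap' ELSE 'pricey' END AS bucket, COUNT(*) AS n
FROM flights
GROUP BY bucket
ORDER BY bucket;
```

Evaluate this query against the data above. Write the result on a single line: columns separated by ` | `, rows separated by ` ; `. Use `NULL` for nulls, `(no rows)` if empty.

cheap | 6 ; pricey | 6

Bucket rows by seats < 12 → 'cheap' else 'pricey'; count each bucket.
NULL < 12 is unknown, so NULL seats falls into ELSE → 'pricey'.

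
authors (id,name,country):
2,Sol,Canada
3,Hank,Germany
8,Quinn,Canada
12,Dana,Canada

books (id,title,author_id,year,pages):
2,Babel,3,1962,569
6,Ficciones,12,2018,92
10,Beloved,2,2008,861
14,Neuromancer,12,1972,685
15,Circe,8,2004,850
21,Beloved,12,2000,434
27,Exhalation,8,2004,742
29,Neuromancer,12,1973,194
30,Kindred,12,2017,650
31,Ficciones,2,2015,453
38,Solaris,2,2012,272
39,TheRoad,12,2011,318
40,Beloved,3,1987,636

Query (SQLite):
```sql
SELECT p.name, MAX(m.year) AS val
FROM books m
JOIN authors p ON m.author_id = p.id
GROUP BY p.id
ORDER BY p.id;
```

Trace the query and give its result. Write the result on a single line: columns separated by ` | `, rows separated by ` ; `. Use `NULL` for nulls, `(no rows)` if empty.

Join each books row to its authors via author_id.
Group joined rows by authors.id; compute MAX(m.year) per group.
  2: ids {10, 31, 38} → MAX(m.year)=2015
  3: ids {2, 40} → MAX(m.year)=1987
  8: ids {15, 27} → MAX(m.year)=2004
  12: ids {6, 14, 21, 29, 30, 39} → MAX(m.year)=2018

Sol | 2015 ; Hank | 1987 ; Quinn | 2004 ; Dana | 2018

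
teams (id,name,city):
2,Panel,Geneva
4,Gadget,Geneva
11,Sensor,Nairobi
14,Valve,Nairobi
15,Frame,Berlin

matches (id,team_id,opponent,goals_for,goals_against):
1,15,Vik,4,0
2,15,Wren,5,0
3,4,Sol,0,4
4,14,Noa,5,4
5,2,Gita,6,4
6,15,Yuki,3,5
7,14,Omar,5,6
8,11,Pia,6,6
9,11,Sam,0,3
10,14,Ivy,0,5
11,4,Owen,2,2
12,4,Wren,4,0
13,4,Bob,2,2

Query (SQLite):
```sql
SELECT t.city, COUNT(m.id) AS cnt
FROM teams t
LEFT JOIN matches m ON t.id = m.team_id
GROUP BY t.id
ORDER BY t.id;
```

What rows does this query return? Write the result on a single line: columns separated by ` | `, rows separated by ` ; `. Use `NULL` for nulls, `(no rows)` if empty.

LEFT JOIN keeps every teams row; unmatched ones get NULL for matches columns.
Group by teams.id and compute COUNT(m.id). COUNT(col) of an all-NULL group is 0.
  2: ids {5} → COUNT(m.id)=1
  4: ids {3, 11, 12, 13} → COUNT(m.id)=4
  11: ids {8, 9} → COUNT(m.id)=2
  14: ids {4, 7, 10} → COUNT(m.id)=3
  15: ids {1, 2, 6} → COUNT(m.id)=3

Geneva | 1 ; Geneva | 4 ; Nairobi | 2 ; Nairobi | 3 ; Berlin | 3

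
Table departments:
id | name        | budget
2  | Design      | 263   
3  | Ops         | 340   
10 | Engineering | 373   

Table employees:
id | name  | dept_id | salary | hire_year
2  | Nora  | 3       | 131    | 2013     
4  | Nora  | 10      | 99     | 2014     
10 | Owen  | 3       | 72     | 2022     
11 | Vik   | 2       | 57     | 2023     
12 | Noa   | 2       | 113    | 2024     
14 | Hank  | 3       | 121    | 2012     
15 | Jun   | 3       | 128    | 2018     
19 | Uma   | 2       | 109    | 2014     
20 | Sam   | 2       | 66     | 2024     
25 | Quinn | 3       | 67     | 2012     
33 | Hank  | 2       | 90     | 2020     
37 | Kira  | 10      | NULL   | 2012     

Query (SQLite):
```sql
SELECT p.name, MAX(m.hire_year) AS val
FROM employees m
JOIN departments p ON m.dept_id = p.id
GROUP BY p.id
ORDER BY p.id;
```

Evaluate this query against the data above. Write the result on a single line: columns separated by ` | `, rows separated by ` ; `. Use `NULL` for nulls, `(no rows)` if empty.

Design | 2024 ; Ops | 2022 ; Engineering | 2014

Join each employees row to its departments via dept_id.
Group joined rows by departments.id; compute MAX(m.hire_year) per group.
  2: ids {11, 12, 19, 20, 33} → MAX(m.hire_year)=2024
  3: ids {2, 10, 14, 15, 25} → MAX(m.hire_year)=2022
  10: ids {4, 37} → MAX(m.hire_year)=2014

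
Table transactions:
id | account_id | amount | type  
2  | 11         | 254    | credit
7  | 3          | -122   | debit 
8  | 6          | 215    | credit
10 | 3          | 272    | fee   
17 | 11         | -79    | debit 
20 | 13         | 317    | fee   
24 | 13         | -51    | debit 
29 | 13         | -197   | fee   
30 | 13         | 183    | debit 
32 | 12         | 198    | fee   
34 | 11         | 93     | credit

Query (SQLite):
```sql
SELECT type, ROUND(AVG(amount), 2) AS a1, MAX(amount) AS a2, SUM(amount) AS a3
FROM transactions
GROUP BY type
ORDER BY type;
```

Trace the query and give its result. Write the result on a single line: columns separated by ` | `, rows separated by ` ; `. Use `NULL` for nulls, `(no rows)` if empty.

credit | 187.33 | 254 | 562 ; debit | -17.25 | 183 | -69 ; fee | 147.5 | 317 | 590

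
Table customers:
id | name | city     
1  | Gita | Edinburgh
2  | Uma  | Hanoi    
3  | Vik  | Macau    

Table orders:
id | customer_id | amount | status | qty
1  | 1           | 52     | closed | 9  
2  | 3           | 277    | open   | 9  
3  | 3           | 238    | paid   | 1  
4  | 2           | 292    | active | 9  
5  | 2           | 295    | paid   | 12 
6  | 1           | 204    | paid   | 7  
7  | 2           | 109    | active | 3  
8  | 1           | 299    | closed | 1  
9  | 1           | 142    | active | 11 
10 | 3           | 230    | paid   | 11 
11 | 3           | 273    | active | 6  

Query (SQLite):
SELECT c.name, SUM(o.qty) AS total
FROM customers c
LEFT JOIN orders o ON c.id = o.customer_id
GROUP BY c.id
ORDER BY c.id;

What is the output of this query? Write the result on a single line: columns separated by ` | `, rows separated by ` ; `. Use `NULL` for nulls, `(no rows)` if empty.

Gita | 28 ; Uma | 24 ; Vik | 27

LEFT JOIN keeps every customers row; unmatched ones get NULL for orders columns.
Group by customers.id and compute SUM(o.qty). SUM over an all-NULL group is NULL.
  1: ids {1, 6, 8, 9} → SUM(o.qty)=28
  2: ids {4, 5, 7} → SUM(o.qty)=24
  3: ids {2, 3, 10, 11} → SUM(o.qty)=27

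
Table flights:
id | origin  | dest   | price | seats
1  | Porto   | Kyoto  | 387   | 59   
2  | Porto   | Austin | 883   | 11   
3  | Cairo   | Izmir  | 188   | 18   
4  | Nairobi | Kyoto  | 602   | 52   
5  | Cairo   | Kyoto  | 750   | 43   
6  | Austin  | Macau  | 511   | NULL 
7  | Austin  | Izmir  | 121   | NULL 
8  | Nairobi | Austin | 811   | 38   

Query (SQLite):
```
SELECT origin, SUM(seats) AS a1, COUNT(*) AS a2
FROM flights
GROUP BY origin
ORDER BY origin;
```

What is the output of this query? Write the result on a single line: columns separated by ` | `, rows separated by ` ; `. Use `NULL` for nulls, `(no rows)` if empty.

Group flights by origin.
Per group compute: SUM(seats), COUNT(*).
  Austin: ids {6, 7} → SUM(seats)=NULL, COUNT(*)=2
  Cairo: ids {3, 5} → SUM(seats)=61, COUNT(*)=2
  Nairobi: ids {4, 8} → SUM(seats)=90, COUNT(*)=2
  Porto: ids {1, 2} → SUM(seats)=70, COUNT(*)=2

Austin | NULL | 2 ; Cairo | 61 | 2 ; Nairobi | 90 | 2 ; Porto | 70 | 2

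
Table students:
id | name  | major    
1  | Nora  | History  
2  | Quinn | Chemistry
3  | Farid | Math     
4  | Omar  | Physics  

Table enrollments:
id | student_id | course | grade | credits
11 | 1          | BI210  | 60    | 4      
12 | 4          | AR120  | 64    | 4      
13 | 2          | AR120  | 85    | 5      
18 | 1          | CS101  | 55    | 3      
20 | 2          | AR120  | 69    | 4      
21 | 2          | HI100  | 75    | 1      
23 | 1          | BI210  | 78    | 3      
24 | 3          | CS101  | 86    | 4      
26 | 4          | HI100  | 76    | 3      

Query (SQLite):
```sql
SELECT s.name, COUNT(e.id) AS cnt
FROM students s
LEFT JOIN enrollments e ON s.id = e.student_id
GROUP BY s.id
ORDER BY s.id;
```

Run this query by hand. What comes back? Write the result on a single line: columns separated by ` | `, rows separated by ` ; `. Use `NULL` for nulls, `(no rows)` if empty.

Nora | 3 ; Quinn | 3 ; Farid | 1 ; Omar | 2

LEFT JOIN keeps every students row; unmatched ones get NULL for enrollments columns.
Group by students.id and compute COUNT(e.id). COUNT(col) of an all-NULL group is 0.
  1: ids {11, 18, 23} → COUNT(e.id)=3
  2: ids {13, 20, 21} → COUNT(e.id)=3
  3: ids {24} → COUNT(e.id)=1
  4: ids {12, 26} → COUNT(e.id)=2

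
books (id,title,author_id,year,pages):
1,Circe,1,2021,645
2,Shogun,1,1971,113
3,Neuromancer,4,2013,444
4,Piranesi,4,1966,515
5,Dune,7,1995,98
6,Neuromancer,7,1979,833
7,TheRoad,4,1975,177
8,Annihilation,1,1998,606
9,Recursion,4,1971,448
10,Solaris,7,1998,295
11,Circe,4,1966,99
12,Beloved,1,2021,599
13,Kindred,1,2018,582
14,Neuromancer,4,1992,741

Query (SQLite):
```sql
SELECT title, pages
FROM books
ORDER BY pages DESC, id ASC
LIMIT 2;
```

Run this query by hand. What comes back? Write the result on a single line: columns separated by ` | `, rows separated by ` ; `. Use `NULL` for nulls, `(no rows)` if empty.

Sort by pages desc, tiebreak id asc: (833, id=6), (741, id=14), (645, id=1), (606, id=8), (599, id=12) …. Take first 2.

Neuromancer | 833 ; Neuromancer | 741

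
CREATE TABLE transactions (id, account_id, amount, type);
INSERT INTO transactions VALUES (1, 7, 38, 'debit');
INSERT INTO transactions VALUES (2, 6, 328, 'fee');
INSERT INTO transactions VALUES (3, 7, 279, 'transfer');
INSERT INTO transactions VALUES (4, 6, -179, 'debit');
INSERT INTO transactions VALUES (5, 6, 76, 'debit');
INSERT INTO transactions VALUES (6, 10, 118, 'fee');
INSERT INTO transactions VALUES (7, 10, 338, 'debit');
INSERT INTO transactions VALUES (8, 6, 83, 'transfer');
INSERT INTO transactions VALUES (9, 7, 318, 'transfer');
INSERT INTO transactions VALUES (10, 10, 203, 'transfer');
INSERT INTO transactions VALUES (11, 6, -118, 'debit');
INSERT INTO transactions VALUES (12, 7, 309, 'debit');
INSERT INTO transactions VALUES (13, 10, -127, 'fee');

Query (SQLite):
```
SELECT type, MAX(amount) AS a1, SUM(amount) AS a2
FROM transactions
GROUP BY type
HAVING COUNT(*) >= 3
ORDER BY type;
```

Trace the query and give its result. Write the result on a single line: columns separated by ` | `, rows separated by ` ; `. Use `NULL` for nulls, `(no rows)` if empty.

debit | 338 | 464 ; fee | 328 | 319 ; transfer | 318 | 883

Group transactions by type.
Per group compute: MAX(amount), SUM(amount).
HAVING: drop groups with fewer than 3 rows.
  debit: ids {1, 4, 5, 7, 11, 12} → MAX(amount)=338, SUM(amount)=464
  fee: ids {2, 6, 13} → MAX(amount)=328, SUM(amount)=319
  transfer: ids {3, 8, 9, 10} → MAX(amount)=318, SUM(amount)=883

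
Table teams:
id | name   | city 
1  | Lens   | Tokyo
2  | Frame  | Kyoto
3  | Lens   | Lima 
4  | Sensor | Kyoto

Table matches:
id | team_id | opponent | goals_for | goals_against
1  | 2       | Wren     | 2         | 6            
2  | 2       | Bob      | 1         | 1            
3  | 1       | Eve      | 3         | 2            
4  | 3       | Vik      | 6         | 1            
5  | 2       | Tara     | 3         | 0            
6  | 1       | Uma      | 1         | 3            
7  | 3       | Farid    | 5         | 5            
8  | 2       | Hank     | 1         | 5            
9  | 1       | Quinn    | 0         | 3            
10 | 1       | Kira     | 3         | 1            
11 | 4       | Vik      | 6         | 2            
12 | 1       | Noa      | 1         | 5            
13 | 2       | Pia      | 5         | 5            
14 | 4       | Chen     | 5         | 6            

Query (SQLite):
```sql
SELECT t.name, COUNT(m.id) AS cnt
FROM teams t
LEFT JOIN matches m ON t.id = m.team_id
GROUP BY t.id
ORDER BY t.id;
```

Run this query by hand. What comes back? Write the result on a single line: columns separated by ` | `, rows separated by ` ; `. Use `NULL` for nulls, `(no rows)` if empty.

Lens | 5 ; Frame | 5 ; Lens | 2 ; Sensor | 2

LEFT JOIN keeps every teams row; unmatched ones get NULL for matches columns.
Group by teams.id and compute COUNT(m.id). COUNT(col) of an all-NULL group is 0.
  1: ids {3, 6, 9, 10, 12} → COUNT(m.id)=5
  2: ids {1, 2, 5, 8, 13} → COUNT(m.id)=5
  3: ids {4, 7} → COUNT(m.id)=2
  4: ids {11, 14} → COUNT(m.id)=2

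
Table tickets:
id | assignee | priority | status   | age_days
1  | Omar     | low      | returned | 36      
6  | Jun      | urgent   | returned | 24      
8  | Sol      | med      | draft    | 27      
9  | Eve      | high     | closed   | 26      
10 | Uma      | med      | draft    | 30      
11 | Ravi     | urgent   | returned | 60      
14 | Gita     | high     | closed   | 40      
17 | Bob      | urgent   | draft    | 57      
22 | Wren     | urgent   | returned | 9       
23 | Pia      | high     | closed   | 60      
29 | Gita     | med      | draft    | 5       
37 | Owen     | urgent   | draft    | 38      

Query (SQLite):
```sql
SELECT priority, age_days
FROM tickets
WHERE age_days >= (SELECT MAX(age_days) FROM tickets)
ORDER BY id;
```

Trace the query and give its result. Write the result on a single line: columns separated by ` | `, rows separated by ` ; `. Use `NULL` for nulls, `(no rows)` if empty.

Scalar subquery: MAX(age_days) over all tickets rows = 60.
Keep rows where age_days >= that value.

urgent | 60 ; high | 60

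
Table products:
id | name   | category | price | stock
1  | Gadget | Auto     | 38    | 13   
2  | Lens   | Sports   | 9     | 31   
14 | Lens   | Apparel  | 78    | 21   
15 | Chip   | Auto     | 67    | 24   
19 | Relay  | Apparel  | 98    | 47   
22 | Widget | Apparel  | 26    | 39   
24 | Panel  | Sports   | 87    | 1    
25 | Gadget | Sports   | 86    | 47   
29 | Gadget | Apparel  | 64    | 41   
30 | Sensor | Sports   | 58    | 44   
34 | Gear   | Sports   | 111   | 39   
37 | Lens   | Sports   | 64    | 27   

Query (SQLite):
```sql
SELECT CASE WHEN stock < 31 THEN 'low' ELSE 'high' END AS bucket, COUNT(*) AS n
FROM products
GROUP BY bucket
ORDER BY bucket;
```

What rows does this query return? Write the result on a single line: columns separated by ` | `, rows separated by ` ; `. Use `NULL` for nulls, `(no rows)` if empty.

Bucket rows by stock < 31 → 'low' else 'high'; count each bucket.

high | 7 ; low | 5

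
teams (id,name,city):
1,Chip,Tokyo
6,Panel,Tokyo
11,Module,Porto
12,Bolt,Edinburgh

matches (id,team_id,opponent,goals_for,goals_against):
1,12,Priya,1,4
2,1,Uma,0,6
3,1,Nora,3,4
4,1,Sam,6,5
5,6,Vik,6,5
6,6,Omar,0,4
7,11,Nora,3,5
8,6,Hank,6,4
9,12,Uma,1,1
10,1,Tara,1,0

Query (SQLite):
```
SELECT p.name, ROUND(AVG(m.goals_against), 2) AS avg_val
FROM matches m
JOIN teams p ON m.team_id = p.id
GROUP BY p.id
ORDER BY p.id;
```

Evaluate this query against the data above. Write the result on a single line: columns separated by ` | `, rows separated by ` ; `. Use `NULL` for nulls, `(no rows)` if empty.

Chip | 3.75 ; Panel | 4.33 ; Module | 5 ; Bolt | 2.5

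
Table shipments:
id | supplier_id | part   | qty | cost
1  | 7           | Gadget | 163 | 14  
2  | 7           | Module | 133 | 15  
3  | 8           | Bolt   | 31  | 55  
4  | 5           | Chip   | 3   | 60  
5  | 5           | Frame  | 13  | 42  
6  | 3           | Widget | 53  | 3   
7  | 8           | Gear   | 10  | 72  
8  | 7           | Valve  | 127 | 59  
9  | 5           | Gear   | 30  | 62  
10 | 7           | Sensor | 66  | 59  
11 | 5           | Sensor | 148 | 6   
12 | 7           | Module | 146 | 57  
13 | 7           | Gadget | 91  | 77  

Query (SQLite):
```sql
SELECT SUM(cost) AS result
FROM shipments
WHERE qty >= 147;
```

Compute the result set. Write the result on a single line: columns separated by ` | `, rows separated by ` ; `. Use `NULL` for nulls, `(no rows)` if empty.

Rows where qty >= 147 → cost values: [14, 6].
SUM of non-NULL values = 20.

20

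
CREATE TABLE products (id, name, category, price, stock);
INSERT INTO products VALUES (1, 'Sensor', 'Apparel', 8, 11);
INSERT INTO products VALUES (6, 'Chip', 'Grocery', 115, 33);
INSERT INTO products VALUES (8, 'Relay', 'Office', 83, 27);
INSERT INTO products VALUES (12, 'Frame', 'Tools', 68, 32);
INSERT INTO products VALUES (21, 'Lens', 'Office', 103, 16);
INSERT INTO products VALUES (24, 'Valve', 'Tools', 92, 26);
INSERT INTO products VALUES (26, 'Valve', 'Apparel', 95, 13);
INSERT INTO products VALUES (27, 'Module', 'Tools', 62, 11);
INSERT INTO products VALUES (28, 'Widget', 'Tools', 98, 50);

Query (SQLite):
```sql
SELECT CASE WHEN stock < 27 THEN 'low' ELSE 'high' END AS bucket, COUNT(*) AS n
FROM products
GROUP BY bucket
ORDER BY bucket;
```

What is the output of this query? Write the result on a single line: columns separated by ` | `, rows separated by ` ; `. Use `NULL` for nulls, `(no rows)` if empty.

high | 4 ; low | 5

Bucket rows by stock < 27 → 'low' else 'high'; count each bucket.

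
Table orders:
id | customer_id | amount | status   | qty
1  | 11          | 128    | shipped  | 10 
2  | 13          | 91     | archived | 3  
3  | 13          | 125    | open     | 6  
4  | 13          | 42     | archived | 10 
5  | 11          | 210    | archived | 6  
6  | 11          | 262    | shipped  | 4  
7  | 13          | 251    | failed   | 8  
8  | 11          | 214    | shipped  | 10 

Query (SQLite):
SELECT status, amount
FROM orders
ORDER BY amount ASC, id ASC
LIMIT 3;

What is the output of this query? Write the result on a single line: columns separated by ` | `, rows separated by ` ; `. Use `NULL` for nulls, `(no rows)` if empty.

archived | 42 ; archived | 91 ; open | 125

Sort by amount asc, tiebreak id asc: (42, id=4), (91, id=2), (125, id=3), (128, id=1), (210, id=5), (214, id=8) …. Take first 3.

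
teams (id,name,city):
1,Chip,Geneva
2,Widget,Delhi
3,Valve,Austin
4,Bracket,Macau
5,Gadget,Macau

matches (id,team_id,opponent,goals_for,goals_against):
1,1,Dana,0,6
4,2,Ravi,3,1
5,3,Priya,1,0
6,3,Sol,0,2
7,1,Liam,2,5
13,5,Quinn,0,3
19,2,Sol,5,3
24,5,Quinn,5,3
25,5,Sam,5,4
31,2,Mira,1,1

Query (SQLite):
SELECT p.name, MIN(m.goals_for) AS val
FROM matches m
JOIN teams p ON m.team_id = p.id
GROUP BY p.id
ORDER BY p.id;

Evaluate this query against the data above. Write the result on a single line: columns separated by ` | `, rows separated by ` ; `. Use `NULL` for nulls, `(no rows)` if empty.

Chip | 0 ; Widget | 1 ; Valve | 0 ; Gadget | 0

Join each matches row to its teams via team_id.
Group joined rows by teams.id; compute MIN(m.goals_for) per group.
  1: ids {1, 7} → MIN(m.goals_for)=0
  2: ids {4, 19, 31} → MIN(m.goals_for)=1
  3: ids {5, 6} → MIN(m.goals_for)=0
  5: ids {13, 24, 25} → MIN(m.goals_for)=0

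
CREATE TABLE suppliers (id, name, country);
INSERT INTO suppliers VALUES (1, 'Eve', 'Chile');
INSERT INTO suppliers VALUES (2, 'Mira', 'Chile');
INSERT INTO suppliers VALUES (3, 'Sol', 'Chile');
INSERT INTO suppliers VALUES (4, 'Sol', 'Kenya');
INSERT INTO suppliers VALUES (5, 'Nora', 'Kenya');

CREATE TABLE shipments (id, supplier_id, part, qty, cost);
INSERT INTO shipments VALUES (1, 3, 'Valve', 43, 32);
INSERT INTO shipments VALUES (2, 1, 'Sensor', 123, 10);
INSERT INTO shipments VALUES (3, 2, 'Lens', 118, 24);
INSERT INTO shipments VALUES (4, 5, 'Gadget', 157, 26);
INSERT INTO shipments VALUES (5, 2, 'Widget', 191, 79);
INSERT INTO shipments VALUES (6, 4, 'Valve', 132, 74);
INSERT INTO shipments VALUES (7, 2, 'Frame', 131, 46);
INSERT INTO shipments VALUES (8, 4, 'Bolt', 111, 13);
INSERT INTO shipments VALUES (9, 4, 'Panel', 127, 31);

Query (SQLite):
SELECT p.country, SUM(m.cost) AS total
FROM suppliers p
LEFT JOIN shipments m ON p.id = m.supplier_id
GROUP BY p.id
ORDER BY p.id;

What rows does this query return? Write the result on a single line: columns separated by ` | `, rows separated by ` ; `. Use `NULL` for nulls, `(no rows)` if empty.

LEFT JOIN keeps every suppliers row; unmatched ones get NULL for shipments columns.
Group by suppliers.id and compute SUM(m.cost). SUM over an all-NULL group is NULL.
  1: ids {2} → SUM(m.cost)=10
  2: ids {3, 5, 7} → SUM(m.cost)=149
  3: ids {1} → SUM(m.cost)=32
  4: ids {6, 8, 9} → SUM(m.cost)=118
  5: ids {4} → SUM(m.cost)=26

Chile | 10 ; Chile | 149 ; Chile | 32 ; Kenya | 118 ; Kenya | 26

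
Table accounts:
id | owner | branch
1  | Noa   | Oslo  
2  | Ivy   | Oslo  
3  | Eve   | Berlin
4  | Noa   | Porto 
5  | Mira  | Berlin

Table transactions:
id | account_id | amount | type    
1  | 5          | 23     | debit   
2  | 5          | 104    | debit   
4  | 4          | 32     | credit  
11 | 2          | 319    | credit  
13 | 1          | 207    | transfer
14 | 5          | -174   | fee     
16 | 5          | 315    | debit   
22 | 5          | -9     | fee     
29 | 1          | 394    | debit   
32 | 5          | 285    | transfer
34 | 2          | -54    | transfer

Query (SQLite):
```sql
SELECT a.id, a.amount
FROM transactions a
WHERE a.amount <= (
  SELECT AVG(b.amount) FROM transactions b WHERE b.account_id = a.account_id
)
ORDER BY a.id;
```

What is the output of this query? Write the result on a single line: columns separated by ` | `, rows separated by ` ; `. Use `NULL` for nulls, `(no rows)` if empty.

1 | 23 ; 4 | 32 ; 13 | 207 ; 14 | -174 ; 22 | -9 ; 34 | -54

For each transactions row a, compute AVG(amount) over rows sharing a.account_id.
Keep row a if a.amount <= that per-group AVG.
  account_id=1: AVG(amount) = 300.5
  account_id=2: AVG(amount) = 132.5
  account_id=4: AVG(amount) = 32.0
  account_id=5: AVG(amount) = 90.666667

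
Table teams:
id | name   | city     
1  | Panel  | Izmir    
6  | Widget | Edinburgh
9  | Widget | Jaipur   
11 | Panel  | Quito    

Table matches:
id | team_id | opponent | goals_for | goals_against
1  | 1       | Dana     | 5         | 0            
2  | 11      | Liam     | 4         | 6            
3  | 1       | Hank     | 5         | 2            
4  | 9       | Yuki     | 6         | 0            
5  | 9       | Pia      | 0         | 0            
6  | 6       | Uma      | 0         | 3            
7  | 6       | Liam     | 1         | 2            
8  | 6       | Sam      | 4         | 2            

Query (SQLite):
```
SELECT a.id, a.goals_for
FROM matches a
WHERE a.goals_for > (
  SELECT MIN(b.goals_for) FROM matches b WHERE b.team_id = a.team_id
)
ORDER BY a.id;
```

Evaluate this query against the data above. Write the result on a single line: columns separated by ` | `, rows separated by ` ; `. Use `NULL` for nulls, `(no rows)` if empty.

4 | 6 ; 7 | 1 ; 8 | 4

For each matches row a, compute MIN(goals_for) over rows sharing a.team_id.
Keep row a if a.goals_for > that per-group MIN.
  team_id=1: MIN(goals_for) = 5
  team_id=6: MIN(goals_for) = 0
  team_id=9: MIN(goals_for) = 0
  team_id=11: MIN(goals_for) = 4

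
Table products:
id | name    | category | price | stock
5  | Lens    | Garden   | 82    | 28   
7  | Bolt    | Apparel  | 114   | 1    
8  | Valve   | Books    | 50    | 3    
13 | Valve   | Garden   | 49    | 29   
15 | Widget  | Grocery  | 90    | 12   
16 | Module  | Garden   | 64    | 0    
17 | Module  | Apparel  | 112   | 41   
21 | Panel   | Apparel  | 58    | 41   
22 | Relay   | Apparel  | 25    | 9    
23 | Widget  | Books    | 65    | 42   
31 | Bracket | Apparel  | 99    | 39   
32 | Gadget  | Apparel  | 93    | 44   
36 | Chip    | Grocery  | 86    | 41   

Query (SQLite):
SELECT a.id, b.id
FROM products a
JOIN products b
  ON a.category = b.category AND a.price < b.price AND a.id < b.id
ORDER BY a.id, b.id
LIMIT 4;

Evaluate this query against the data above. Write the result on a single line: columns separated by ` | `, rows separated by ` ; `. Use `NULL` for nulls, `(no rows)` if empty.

Pairs (a,b) with same category, a.price < b.price, a.id < b.id.
category groups: Apparel:{7,17,21,22,31,32} Books:{8,23} Garden:{5,13,16} Grocery:{15,36}
Ordered by (a.id, b.id); first 4.

8 | 23 ; 13 | 16 ; 21 | 31 ; 21 | 32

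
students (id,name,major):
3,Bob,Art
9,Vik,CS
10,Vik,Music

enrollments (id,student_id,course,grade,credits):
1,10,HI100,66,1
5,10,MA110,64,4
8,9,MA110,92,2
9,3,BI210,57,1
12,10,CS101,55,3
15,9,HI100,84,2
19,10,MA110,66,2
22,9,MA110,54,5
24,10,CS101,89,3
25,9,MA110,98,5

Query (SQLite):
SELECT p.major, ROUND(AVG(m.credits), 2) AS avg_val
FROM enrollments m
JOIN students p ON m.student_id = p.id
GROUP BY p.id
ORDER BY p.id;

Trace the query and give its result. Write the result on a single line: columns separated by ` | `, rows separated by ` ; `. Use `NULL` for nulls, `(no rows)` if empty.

Join each enrollments row to its students via student_id.
Group joined rows by students.id; compute ROUND(AVG(m.credits), 2) per group.
  3: ids {9} → ROUND(AVG(m.credits), 2)=1
  9: ids {8, 15, 22, 25} → ROUND(AVG(m.credits), 2)=3.5
  10: ids {1, 5, 12, 19, 24} → ROUND(AVG(m.credits), 2)=2.6

Art | 1 ; CS | 3.5 ; Music | 2.6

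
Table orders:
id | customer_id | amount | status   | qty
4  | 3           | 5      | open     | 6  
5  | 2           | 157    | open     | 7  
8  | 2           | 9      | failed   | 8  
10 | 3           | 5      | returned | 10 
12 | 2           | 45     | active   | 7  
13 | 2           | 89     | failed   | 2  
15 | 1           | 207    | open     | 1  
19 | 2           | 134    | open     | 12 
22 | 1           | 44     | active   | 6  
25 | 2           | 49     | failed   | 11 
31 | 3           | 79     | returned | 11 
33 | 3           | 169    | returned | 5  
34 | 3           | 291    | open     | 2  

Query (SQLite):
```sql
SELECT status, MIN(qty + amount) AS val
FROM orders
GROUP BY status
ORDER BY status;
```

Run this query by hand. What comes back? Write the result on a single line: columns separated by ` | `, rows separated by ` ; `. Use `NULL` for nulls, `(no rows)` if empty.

For each row compute qty + amount.
Group by status; take MIN of the expression per group.
  active: ids {12, 22} → MIN(qty + amount)=50
  failed: ids {8, 13, 25} → MIN(qty + amount)=17
  open: ids {4, 5, 15, 19, 34} → MIN(qty + amount)=11
  returned: ids {10, 31, 33} → MIN(qty + amount)=15

active | 50 ; failed | 17 ; open | 11 ; returned | 15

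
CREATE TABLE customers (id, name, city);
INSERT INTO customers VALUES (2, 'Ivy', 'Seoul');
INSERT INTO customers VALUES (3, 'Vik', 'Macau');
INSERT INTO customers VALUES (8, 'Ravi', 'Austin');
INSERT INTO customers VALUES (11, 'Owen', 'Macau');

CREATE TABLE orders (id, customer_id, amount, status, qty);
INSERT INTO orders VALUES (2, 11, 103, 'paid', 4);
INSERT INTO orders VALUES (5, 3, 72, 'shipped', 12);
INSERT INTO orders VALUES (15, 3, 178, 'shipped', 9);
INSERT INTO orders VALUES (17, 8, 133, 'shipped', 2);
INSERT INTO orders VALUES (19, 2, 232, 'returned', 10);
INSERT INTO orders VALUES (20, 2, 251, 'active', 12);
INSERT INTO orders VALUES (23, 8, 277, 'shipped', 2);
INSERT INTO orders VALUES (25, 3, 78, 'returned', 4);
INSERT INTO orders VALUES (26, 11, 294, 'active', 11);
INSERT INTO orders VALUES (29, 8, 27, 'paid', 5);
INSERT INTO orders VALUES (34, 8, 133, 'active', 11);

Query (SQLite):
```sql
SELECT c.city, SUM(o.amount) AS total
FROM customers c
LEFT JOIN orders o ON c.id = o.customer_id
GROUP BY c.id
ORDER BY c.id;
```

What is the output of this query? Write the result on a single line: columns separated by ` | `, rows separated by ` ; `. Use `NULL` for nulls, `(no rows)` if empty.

LEFT JOIN keeps every customers row; unmatched ones get NULL for orders columns.
Group by customers.id and compute SUM(o.amount). SUM over an all-NULL group is NULL.
  2: ids {19, 20} → SUM(o.amount)=483
  3: ids {5, 15, 25} → SUM(o.amount)=328
  8: ids {17, 23, 29, 34} → SUM(o.amount)=570
  11: ids {2, 26} → SUM(o.amount)=397

Seoul | 483 ; Macau | 328 ; Austin | 570 ; Macau | 397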